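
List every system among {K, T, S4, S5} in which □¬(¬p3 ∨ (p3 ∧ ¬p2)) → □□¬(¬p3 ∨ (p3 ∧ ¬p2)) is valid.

S4, S5

S4-tableau for the negation ¬(□¬(¬p3 ∨ (p3 ∧ ¬p2)) → □□¬(¬p3 ∨ (p3 ∧ ¬p2))):
1. ¬(□¬(¬p3 ∨ (p3 ∧ ¬p2)) → □□¬(¬p3 ∨ (p3 ∧ ¬p2))), w0
2. □¬(¬p3 ∨ (p3 ∧ ¬p2)), w0   [¬→-rule on 1]
3. ¬□□¬(¬p3 ∨ (p3 ∧ ¬p2)), w0   [¬→-rule on 1]
4. ¬(¬p3 ∨ (p3 ∧ ¬p2)), w0   [□-rule on 2 via w0Rw0]
5. p3, w0   [¬∨-rule on 4]
6. ¬(p3 ∧ ¬p2), w0   [¬∨-rule on 4]
7. p2, w0   [¬∧-rule on 6 (branches; this branch)]
8. ¬□¬(¬p3 ∨ (p3 ∧ ¬p2)), w1   [¬□-rule on 3: fresh world w1, w0Rw1]
9. ¬(¬p3 ∨ (p3 ∧ ¬p2)), w1   [□-rule on 2 via w0Rw1]
10. p3, w1   [¬∨-rule on 9]
11. ¬(p3 ∧ ¬p2), w1   [¬∨-rule on 9]
12. p2, w1   [¬∧-rule on 11 (branches; this branch)]
13. ¬p3 ∨ (p3 ∧ ¬p2), w2   [¬□-rule on 8: fresh world w2, w1Rw2]
14. ¬(¬p3 ∨ (p3 ∧ ¬p2)), w2   [□-rule on 2 via w0Rw2]
15. p3, w2   [¬∨-rule on 14]
16. ¬(p3 ∧ ¬p2), w2   [¬∨-rule on 14]
17. p3 ∧ ¬p2, w2   [∨-rule on 13 (branches; this branch)]
18. ¬p2, w2   [∧-rule on 17]
19. p2, w2   [¬∧-rule on 16 (branches; this branch)]
Accessibility: w0Rw0, w0Rw1, w0Rw2, w1Rw1, w1Rw2, w2Rw2
Branch closes: p2 and ¬p2 both at w2.
Every branch closes (one shown): valid in S4, hence also in S5 (every theorem of S4 is a theorem of S5).
T-tableau for the negation ¬(□¬(¬p3 ∨ (p3 ∧ ¬p2)) → □□¬(¬p3 ∨ (p3 ∧ ¬p2))):
1. ¬(□¬(¬p3 ∨ (p3 ∧ ¬p2)) → □□¬(¬p3 ∨ (p3 ∧ ¬p2))), w0
2. □¬(¬p3 ∨ (p3 ∧ ¬p2)), w0   [¬→-rule on 1]
3. ¬□□¬(¬p3 ∨ (p3 ∧ ¬p2)), w0   [¬→-rule on 1]
4. ¬(¬p3 ∨ (p3 ∧ ¬p2)), w0   [□-rule on 2 via w0Rw0]
5. p3, w0   [¬∨-rule on 4]
6. ¬(p3 ∧ ¬p2), w0   [¬∨-rule on 4]
7. p2, w0   [¬∧-rule on 6 (branches; this branch)]
8. ¬□¬(¬p3 ∨ (p3 ∧ ¬p2)), w1   [¬□-rule on 3: fresh world w1, w0Rw1]
9. ¬(¬p3 ∨ (p3 ∧ ¬p2)), w1   [□-rule on 2 via w0Rw1]
10. p3, w1   [¬∨-rule on 9]
11. ¬(p3 ∧ ¬p2), w1   [¬∨-rule on 9]
12. p2, w1   [¬∧-rule on 11 (branches; this branch)]
13. ¬p3 ∨ (p3 ∧ ¬p2), w2   [¬□-rule on 8: fresh world w2, w1Rw2]
14. p3 ∧ ¬p2, w2   [∨-rule on 13 (branches; this branch)]
15. p3, w2   [∧-rule on 14]
16. ¬p2, w2   [∧-rule on 14]
Accessibility: w0Rw0, w0Rw1, w1Rw1, w1Rw2, w2Rw2
Complete open branch: countermodel on a T-frame, so not valid in T, nor in K (the same frame is also a K-frame).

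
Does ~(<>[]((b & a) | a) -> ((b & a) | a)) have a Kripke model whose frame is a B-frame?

1. ~(<>[]((b & a) | a) -> ((b & a) | a)), u
2. <>[]((b & a) | a), u
3. ~((b & a) | a), u
4. ~(b & a), u
5. ~a, u
6. []((b & a) | a), v
7. (b & a) | a, u
8. (b & a) | a, v
9. b & a, u
10. b, u
11. a, u
Accessibility: uRu, uRv, vRu, vRv
Branch closes: a and ~a both at u.
(One branch shown.) All branches close.

Unsatisfiable (every branch closes)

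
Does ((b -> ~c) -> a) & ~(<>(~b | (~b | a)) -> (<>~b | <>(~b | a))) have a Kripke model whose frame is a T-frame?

1. ((b -> ~c) -> a) & ~(<>(~b | (~b | a)) -> (<>~b | <>(~b | a))), 0
2. (b -> ~c) -> a, 0
3. ~(<>(~b | (~b | a)) -> (<>~b | <>(~b | a))), 0
4. <>(~b | (~b | a)), 0
5. ~(<>~b | <>(~b | a)), 0
6. ~<>~b, 0
7. ~<>(~b | a), 0
8. b, 0
9. ~(~b | a), 0
10. ~a, 0
11. ~(b -> ~c), 0
12. c, 0
13. ~b | (~b | a), 1
14. b, 1
15. ~(~b | a), 1
16. ~a, 1
17. ~b | a, 1
18. a, 1
Accessibility: 0R0, 0R1, 1R1
Branch closes: a and ~a both at 1.
(One branch shown.) All branches close.

No, unsatisfiable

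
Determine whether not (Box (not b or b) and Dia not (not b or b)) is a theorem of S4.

Valid in S4

Tableau for the negation Box (not b or b) and Dia not (not b or b):
1. Box (not b or b) and Dia not (not b or b), w0
2. Box (not b or b), w0   [and-rule on 1]
3. Dia not (not b or b), w0   [and-rule on 1]
4. not b or b, w0   [Box-rule on 2 via w0Rw0]
5. b, w0   [or-rule on 4 (branches; this branch)]
6. not (not b or b), w1   [Dia-rule on 3: fresh world w1, w0Rw1]
7. b, w1   [neg-or-rule on 6]
8. not b, w1   [neg-or-rule on 6]
Accessibility: w0Rw0, w0Rw1, w1Rw1
Branch closes: b and not b both at w1.
Every branch of the negation's tableau closes; the branch above is one of them.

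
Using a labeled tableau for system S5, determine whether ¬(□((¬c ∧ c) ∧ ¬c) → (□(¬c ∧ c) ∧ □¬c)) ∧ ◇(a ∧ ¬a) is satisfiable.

Unsatisfiable

1. ¬(□((¬c ∧ c) ∧ ¬c) → (□(¬c ∧ c) ∧ □¬c)) ∧ ◇(a ∧ ¬a), w0
2. ¬(□((¬c ∧ c) ∧ ¬c) → (□(¬c ∧ c) ∧ □¬c)), w0   [∧-rule on 1]
3. ◇(a ∧ ¬a), w0   [∧-rule on 1]
4. □((¬c ∧ c) ∧ ¬c), w0   [¬→-rule on 2]
5. ¬(□(¬c ∧ c) ∧ □¬c), w0   [¬→-rule on 2]
6. (¬c ∧ c) ∧ ¬c, w0   [□-rule on 4 via w0Rw0]
7. ¬c ∧ c, w0   [∧-rule on 6]
8. ¬c, w0   [∧-rule on 6]
9. c, w0   [∧-rule on 7]
Accessibility: w0Rw0
Branch closes: c and ¬c both at w0.
(One branch shown.) All branches close.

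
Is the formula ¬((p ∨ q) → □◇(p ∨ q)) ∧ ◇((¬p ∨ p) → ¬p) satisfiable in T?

Yes, satisfiable

1. ¬((p ∨ q) → □◇(p ∨ q)) ∧ ◇((¬p ∨ p) → ¬p), w0
2. ¬((p ∨ q) → □◇(p ∨ q)), w0
3. ◇((¬p ∨ p) → ¬p), w0
4. p ∨ q, w0
5. ¬□◇(p ∨ q), w0
6. q, w0
7. (¬p ∨ p) → ¬p, w1
8. ¬p, w1
9. ¬◇(p ∨ q), w2
10. ¬(p ∨ q), w2
11. ¬p, w2
12. ¬q, w2
Accessibility: w0Rw0, w0Rw1, w0Rw2, w1Rw1, w2Rw2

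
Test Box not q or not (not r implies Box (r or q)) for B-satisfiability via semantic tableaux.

1. Box not q or not (not r implies Box (r or q)), 0
2. not (not r implies Box (r or q)), 0   [or-rule on 1 (branches; this branch)]
3. not r, 0   [neg-implies-rule on 2]
4. not Box (r or q), 0   [neg-implies-rule on 2]
5. not (r or q), 1   [neg-Box-rule on 4: fresh world 1, 0R1]
6. not r, 1   [neg-or-rule on 5]
7. not q, 1   [neg-or-rule on 5]
Accessibility: 0R0, 0R1, 1R0, 1R1

Satisfiable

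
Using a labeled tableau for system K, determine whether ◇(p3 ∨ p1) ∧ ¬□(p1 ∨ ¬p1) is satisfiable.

1. ◇(p3 ∨ p1) ∧ ¬□(p1 ∨ ¬p1), u
2. ◇(p3 ∨ p1), u
3. ¬□(p1 ∨ ¬p1), u
4. p3 ∨ p1, v
5. p1, v
6. ¬(p1 ∨ ¬p1), w
7. ¬p1, w
8. p1, w
Accessibility: uRv, uRw
Branch closes: p1 and ¬p1 both at w.
All branches of the tableau close; one closing branch shown above.

Unsatisfiable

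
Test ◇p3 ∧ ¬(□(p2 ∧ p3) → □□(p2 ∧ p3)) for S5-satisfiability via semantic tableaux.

No, unsatisfiable

1. ◇p3 ∧ ¬(□(p2 ∧ p3) → □□(p2 ∧ p3)), w0
2. ◇p3, w0
3. ¬(□(p2 ∧ p3) → □□(p2 ∧ p3)), w0
4. □(p2 ∧ p3), w0
5. ¬□□(p2 ∧ p3), w0
6. p2 ∧ p3, w0
7. p2, w0
8. p3, w0
9. p3, w1
10. p2 ∧ p3, w1
11. p2, w1
12. ¬□(p2 ∧ p3), w2
13. p2 ∧ p3, w2
14. p2, w2
15. p3, w2
16. ¬(p2 ∧ p3), w3
17. p2 ∧ p3, w3
18. p2, w3
19. p3, w3
20. ¬p3, w3
Accessibility: w0Rw0, w0Rw1, w0Rw2, w0Rw3, w1Rw0, w1Rw1, w1Rw2, w1Rw3, w2Rw0, w2Rw1, w2Rw2, w2Rw3, w3Rw0, w3Rw1, w3Rw2, w3Rw3
Branch closes: p3 and ¬p3 both at w3.
Every branch closes; the branch above is one of them.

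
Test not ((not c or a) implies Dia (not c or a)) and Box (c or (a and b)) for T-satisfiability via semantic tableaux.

1. not ((not c or a) implies Dia (not c or a)) and Box (c or (a and b)), 0
2. not ((not c or a) implies Dia (not c or a)), 0   [and-rule on 1]
3. Box (c or (a and b)), 0   [and-rule on 1]
4. not c or a, 0   [neg-implies-rule on 2]
5. not Dia (not c or a), 0   [neg-implies-rule on 2]
6. c or (a and b), 0   [Box-rule on 3 via 0R0]
7. not (not c or a), 0   [neg-Dia-rule on 5 via 0R0]
8. c, 0   [neg-or-rule on 7]
9. not a, 0   [neg-or-rule on 7]
10. a, 0   [or-rule on 4 (branches; this branch)]
Accessibility: 0R0
Branch closes: a and not a both at 0.
(One branch shown.) All branches close.

Unsatisfiable (every branch closes)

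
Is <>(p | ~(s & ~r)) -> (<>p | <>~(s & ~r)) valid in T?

Yes, valid

Tableau for the negation ~(<>(p | ~(s & ~r)) -> (<>p | <>~(s & ~r))):
1. ~(<>(p | ~(s & ~r)) -> (<>p | <>~(s & ~r))), 0
2. <>(p | ~(s & ~r)), 0
3. ~(<>p | <>~(s & ~r)), 0
4. ~<>p, 0
5. ~<>~(s & ~r), 0
6. ~p, 0
7. s & ~r, 0
8. s, 0
9. ~r, 0
10. p | ~(s & ~r), 1
11. ~p, 1
12. s & ~r, 1
13. s, 1
14. ~r, 1
15. ~(s & ~r), 1
16. r, 1
Accessibility: 0R0, 0R1, 1R1
Branch closes: r and ~r both at 1.
Every branch of the negation's tableau closes; the branch above is one of them.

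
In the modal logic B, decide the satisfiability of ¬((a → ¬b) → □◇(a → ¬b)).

Unsatisfiable (every branch closes)

1. ¬((a → ¬b) → □◇(a → ¬b)), 0
2. a → ¬b, 0
3. ¬□◇(a → ¬b), 0
4. ¬b, 0
5. ¬◇(a → ¬b), 1
6. ¬(a → ¬b), 0
7. a, 0
8. b, 0
Accessibility: 0R0, 0R1, 1R0, 1R1
Branch closes: b and ¬b both at 0.
Every branch closes; the branch above is one of them.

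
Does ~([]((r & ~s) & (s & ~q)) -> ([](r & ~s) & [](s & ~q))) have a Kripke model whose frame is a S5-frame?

Unsatisfiable (every branch closes)

1. ~([]((r & ~s) & (s & ~q)) -> ([](r & ~s) & [](s & ~q))), u
2. []((r & ~s) & (s & ~q)), u
3. ~([](r & ~s) & [](s & ~q)), u
4. (r & ~s) & (s & ~q), u
5. r & ~s, u
6. s & ~q, u
7. r, u
8. ~s, u
9. s, u
10. ~q, u
Accessibility: uRu
Branch closes: s and ~s both at u.
All branches of the tableau close; one closing branch shown above.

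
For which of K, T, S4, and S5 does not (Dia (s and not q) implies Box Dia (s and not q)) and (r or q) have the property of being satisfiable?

S5-tableau for the formula:
1. not (Dia (s and not q) implies Box Dia (s and not q)) and (r or q), 0
2. not (Dia (s and not q) implies Box Dia (s and not q)), 0   [and-rule on 1]
3. r or q, 0   [and-rule on 1]
4. Dia (s and not q), 0   [neg-implies-rule on 2]
5. not Box Dia (s and not q), 0   [neg-implies-rule on 2]
6. q, 0   [or-rule on 3 (branches; this branch)]
7. s and not q, 1   [Dia-rule on 4: fresh world 1, 0R1]
8. s, 1   [and-rule on 7]
9. not q, 1   [and-rule on 7]
10. not Dia (s and not q), 2   [neg-Box-rule on 5: fresh world 2, 0R2]
11. not (s and not q), 0   [neg-Dia-rule on 10 via 2R0]
12. not (s and not q), 1   [neg-Dia-rule on 10 via 2R1]
13. not (s and not q), 2   [neg-Dia-rule on 10 via 2R2]
14. q, 1   [neg-and-rule on 12 (branches; this branch)]
Accessibility: 0R0, 0R1, 0R2, 1R0, 1R1, 1R2, 2R0, 2R1, 2R2
Branch closes: q and not q both at 1.
Every branch closes (one shown): unsatisfiable in S5.
S4-tableau for the formula:
1. not (Dia (s and not q) implies Box Dia (s and not q)) and (r or q), 0
2. not (Dia (s and not q) implies Box Dia (s and not q)), 0   [and-rule on 1]
3. r or q, 0   [and-rule on 1]
4. Dia (s and not q), 0   [neg-implies-rule on 2]
5. not Box Dia (s and not q), 0   [neg-implies-rule on 2]
6. q, 0   [or-rule on 3 (branches; this branch)]
7. s and not q, 1   [Dia-rule on 4: fresh world 1, 0R1]
8. s, 1   [and-rule on 7]
9. not q, 1   [and-rule on 7]
10. not Dia (s and not q), 2   [neg-Box-rule on 5: fresh world 2, 0R2]
11. not (s and not q), 2   [neg-Dia-rule on 10 via 2R2]
12. q, 2   [neg-and-rule on 11 (branches; this branch)]
Accessibility: 0R0, 0R1, 0R2, 1R1, 2R2
Complete open branch: satisfiable in S4, hence also in K, T (this S4-model is also a K-model and a T-model).

K, T, S4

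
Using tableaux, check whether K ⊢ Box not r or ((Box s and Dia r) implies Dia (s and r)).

Valid

Tableau for the negation not (Box not r or ((Box s and Dia r) implies Dia (s and r))):
1. not (Box not r or ((Box s and Dia r) implies Dia (s and r))), w0
2. not Box not r, w0
3. not ((Box s and Dia r) implies Dia (s and r)), w0
4. Box s and Dia r, w0
5. not Dia (s and r), w0
6. Box s, w0
7. Dia r, w0
8. r, w1
9. not (s and r), w1
10. s, w1
11. not r, w1
Accessibility: w0Rw1
Branch closes: r and not r both at w1.
Every branch of the negation's tableau closes; the branch above is one of them.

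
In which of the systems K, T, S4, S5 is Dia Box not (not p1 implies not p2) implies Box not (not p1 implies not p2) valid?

S5

S5-tableau for the negation not (Dia Box not (not p1 implies not p2) implies Box not (not p1 implies not p2)):
1. not (Dia Box not (not p1 implies not p2) implies Box not (not p1 implies not p2)), w0
2. Dia Box not (not p1 implies not p2), w0
3. not Box not (not p1 implies not p2), w0
4. Box not (not p1 implies not p2), w1
5. not (not p1 implies not p2), w0
6. not p1, w0
7. p2, w0
8. not (not p1 implies not p2), w1
9. not p1, w1
10. p2, w1
11. not p1 implies not p2, w2
12. not (not p1 implies not p2), w2
13. not p1, w2
14. p2, w2
15. not p2, w2
Accessibility: w0Rw0, w0Rw1, w0Rw2, w1Rw0, w1Rw1, w1Rw2, w2Rw0, w2Rw1, w2Rw2
Branch closes: p2 and not p2 both at w2.
Every branch closes (one shown): valid in S5.
S4-tableau for the negation not (Dia Box not (not p1 implies not p2) implies Box not (not p1 implies not p2)):
1. not (Dia Box not (not p1 implies not p2) implies Box not (not p1 implies not p2)), w0
2. Dia Box not (not p1 implies not p2), w0
3. not Box not (not p1 implies not p2), w0
4. Box not (not p1 implies not p2), w1
5. not (not p1 implies not p2), w1
6. not p1, w1
7. p2, w1
8. not p1 implies not p2, w2
9. not p2, w2
Accessibility: w0Rw0, w0Rw1, w0Rw2, w1Rw1, w2Rw2
Complete open branch: countermodel on an S4-frame, so not valid in S4, nor in K, T (the same frame is also a K-frame and a T-frame).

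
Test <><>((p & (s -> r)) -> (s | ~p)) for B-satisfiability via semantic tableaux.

Satisfiable (open branch found)

1. <><>((p & (s -> r)) -> (s | ~p)), 0
2. <>((p & (s -> r)) -> (s | ~p)), 1
3. (p & (s -> r)) -> (s | ~p), 2
4. s | ~p, 2
5. ~p, 2
Accessibility: 0R0, 0R1, 1R0, 1R1, 1R2, 2R1, 2R2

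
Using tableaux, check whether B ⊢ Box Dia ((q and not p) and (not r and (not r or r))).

Tableau for the negation not Box Dia ((q and not p) and (not r and (not r or r))):
1. not Box Dia ((q and not p) and (not r and (not r or r))), 0
2. not Dia ((q and not p) and (not r and (not r or r))), 1   [neg-Box-rule on 1: fresh world 1, 0R1]
3. not ((q and not p) and (not r and (not r or r))), 0   [neg-Dia-rule on 2 via 1R0]
4. not ((q and not p) and (not r and (not r or r))), 1   [neg-Dia-rule on 2 via 1R1]
5. not (not r and (not r or r)), 0   [neg-and-rule on 3 (branches; this branch)]
6. not (not r and (not r or r)), 1   [neg-and-rule on 4 (branches; this branch)]
7. r, 0   [neg-and-rule on 5 (branches; this branch)]
8. r, 1   [neg-and-rule on 6 (branches; this branch)]
Accessibility: 0R0, 0R1, 1R0, 1R1
The negation has an open branch (countermodel exists).

Not valid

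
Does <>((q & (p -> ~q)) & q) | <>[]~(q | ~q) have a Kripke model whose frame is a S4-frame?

Yes, satisfiable

1. <>((q & (p -> ~q)) & q) | <>[]~(q | ~q), 0
2. <>((q & (p -> ~q)) & q), 0   [|-rule on 1 (branches; this branch)]
3. (q & (p -> ~q)) & q, 1   [<>-rule on 2: fresh world 1, 0R1]
4. q & (p -> ~q), 1   [&-rule on 3]
5. q, 1   [&-rule on 3]
6. p -> ~q, 1   [&-rule on 4]
7. ~p, 1   [->-rule on 6 (branches; this branch)]
Accessibility: 0R0, 0R1, 1R1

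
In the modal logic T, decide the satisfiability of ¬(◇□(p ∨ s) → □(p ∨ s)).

1. ¬(◇□(p ∨ s) → □(p ∨ s)), w0
2. ◇□(p ∨ s), w0
3. ¬□(p ∨ s), w0
4. □(p ∨ s), w1
5. p ∨ s, w1
6. s, w1
7. ¬(p ∨ s), w2
8. ¬p, w2
9. ¬s, w2
Accessibility: w0Rw0, w0Rw1, w0Rw2, w1Rw1, w2Rw2

Yes, satisfiable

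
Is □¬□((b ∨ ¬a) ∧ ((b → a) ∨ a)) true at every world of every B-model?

No, not valid

Tableau for the negation ¬□¬□((b ∨ ¬a) ∧ ((b → a) ∨ a)):
1. ¬□¬□((b ∨ ¬a) ∧ ((b → a) ∨ a)), 0
2. □((b ∨ ¬a) ∧ ((b → a) ∨ a)), 1
3. (b ∨ ¬a) ∧ ((b → a) ∨ a), 0
4. b ∨ ¬a, 0
5. (b → a) ∨ a, 0
6. (b ∨ ¬a) ∧ ((b → a) ∨ a), 1
7. b ∨ ¬a, 1
8. (b → a) ∨ a, 1
9. ¬a, 0
10. b → a, 0
11. ¬a, 1
12. b → a, 1
13. ¬b, 0
14. ¬b, 1
Accessibility: 0R0, 0R1, 1R0, 1R1
The negation has an open branch (countermodel exists).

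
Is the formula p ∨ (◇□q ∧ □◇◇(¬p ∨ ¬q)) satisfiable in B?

1. p ∨ (◇□q ∧ □◇◇(¬p ∨ ¬q)), 0
2. ◇□q ∧ □◇◇(¬p ∨ ¬q), 0   [∨-rule on 1 (branches; this branch)]
3. ◇□q, 0   [∧-rule on 2]
4. □◇◇(¬p ∨ ¬q), 0   [∧-rule on 2]
5. ◇◇(¬p ∨ ¬q), 0   [□-rule on 4 via 0R0]
6. □q, 1   [◇-rule on 3: fresh world 1, 0R1]
7. ◇◇(¬p ∨ ¬q), 1   [□-rule on 4 via 0R1]
8. q, 0   [□-rule on 6 via 1R0]
9. q, 1   [□-rule on 6 via 1R1]
10. ◇(¬p ∨ ¬q), 2   [◇-rule on 5: fresh world 2, 0R2]
11. ◇◇(¬p ∨ ¬q), 2   [□-rule on 4 via 0R2]
12. ◇(¬p ∨ ¬q), 3   [◇-rule on 7: fresh world 3, 1R3]
13. q, 3   [□-rule on 6 via 1R3]
14. ¬p ∨ ¬q, 4   [◇-rule on 10: fresh world 4, 2R4]
15. ¬q, 4   [∨-rule on 14 (branches; this branch)]
16. ◇(¬p ∨ ¬q), 5   [◇-rule on 11: fresh world 5, 2R5]
17. ¬p ∨ ¬q, 6   [◇-rule on 12: fresh world 6, 3R6]
18. ¬q, 6   [∨-rule on 17 (branches; this branch)]
19. ¬p ∨ ¬q, 7   [◇-rule on 16: fresh world 7, 5R7]
20. ¬q, 7   [∨-rule on 19 (branches; this branch)]
Accessibility: 0R0, 0R1, 0R2, 1R0, 1R1, 1R3, 2R0, 2R2, 2R4, 2R5, 3R1, 3R3, 3R6, 4R2, 4R4, 5R2, 5R5, 5R7, 6R3, 6R6, 7R5, 7R7

Satisfiable (open branch found)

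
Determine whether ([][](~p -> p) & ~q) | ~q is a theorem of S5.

Tableau for the negation ~(([][](~p -> p) & ~q) | ~q):
1. ~(([][](~p -> p) & ~q) | ~q), 0
2. ~([][](~p -> p) & ~q), 0
3. q, 0
Accessibility: 0R0
The negation has an open branch (countermodel exists).

No, not valid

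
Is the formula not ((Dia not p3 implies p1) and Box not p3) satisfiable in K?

Satisfiable

1. not ((Dia not p3 implies p1) and Box not p3), w0
2. not Box not p3, w0   [neg-and-rule on 1 (branches; this branch)]
3. p3, w1   [neg-Box-rule on 2: fresh world w1, w0Rw1]
Accessibility: w0Rw1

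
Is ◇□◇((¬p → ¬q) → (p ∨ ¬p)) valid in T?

Valid

Tableau for the negation ¬◇□◇((¬p → ¬q) → (p ∨ ¬p)):
1. ¬◇□◇((¬p → ¬q) → (p ∨ ¬p)), u
2. ¬□◇((¬p → ¬q) → (p ∨ ¬p)), u
3. ¬◇((¬p → ¬q) → (p ∨ ¬p)), v
4. ¬□◇((¬p → ¬q) → (p ∨ ¬p)), v
5. ¬((¬p → ¬q) → (p ∨ ¬p)), v
6. ¬p → ¬q, v
7. ¬(p ∨ ¬p), v
8. ¬p, v
9. p, v
Accessibility: uRu, uRv, vRv
Branch closes: p and ¬p both at v.
All branches of the negation close; one closing branch shown above.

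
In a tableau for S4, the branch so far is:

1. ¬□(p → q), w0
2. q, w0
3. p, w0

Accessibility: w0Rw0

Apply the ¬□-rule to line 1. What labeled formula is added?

a fresh world w1 with w0Rw1, and ¬(p → q) at w1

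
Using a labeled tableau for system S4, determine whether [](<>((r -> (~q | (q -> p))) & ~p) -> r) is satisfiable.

Yes, satisfiable

1. [](<>((r -> (~q | (q -> p))) & ~p) -> r), u
2. <>((r -> (~q | (q -> p))) & ~p) -> r, u
3. r, u
Accessibility: uRu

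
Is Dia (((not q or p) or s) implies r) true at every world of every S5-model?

Tableau for the negation not Dia (((not q or p) or s) implies r):
1. not Dia (((not q or p) or s) implies r), w0
2. not (((not q or p) or s) implies r), w0   [neg-Dia-rule on 1 via w0Rw0]
3. (not q or p) or s, w0   [neg-implies-rule on 2]
4. not r, w0   [neg-implies-rule on 2]
5. s, w0   [or-rule on 3 (branches; this branch)]
Accessibility: w0Rw0
The negation has an open branch (countermodel exists).

Not valid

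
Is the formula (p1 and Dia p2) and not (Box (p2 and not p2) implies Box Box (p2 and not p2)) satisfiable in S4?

1. (p1 and Dia p2) and not (Box (p2 and not p2) implies Box Box (p2 and not p2)), u
2. p1 and Dia p2, u   [and-rule on 1]
3. not (Box (p2 and not p2) implies Box Box (p2 and not p2)), u   [and-rule on 1]
4. p1, u   [and-rule on 2]
5. Dia p2, u   [and-rule on 2]
6. Box (p2 and not p2), u   [neg-implies-rule on 3]
7. not Box Box (p2 and not p2), u   [neg-implies-rule on 3]
8. p2 and not p2, u   [Box-rule on 6 via uRu]
9. p2, u   [and-rule on 8]
10. not p2, u   [and-rule on 8]
Accessibility: uRu
Branch closes: p2 and not p2 both at u.
(One branch shown.) All branches close.

No, unsatisfiable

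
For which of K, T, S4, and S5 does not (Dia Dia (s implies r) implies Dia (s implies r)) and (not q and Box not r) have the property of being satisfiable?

T-tableau for the formula:
1. not (Dia Dia (s implies r) implies Dia (s implies r)) and (not q and Box not r), w0
2. not (Dia Dia (s implies r) implies Dia (s implies r)), w0
3. not q and Box not r, w0
4. Dia Dia (s implies r), w0
5. not Dia (s implies r), w0
6. not q, w0
7. Box not r, w0
8. not (s implies r), w0
9. s, w0
10. not r, w0
11. Dia (s implies r), w1
12. not (s implies r), w1
13. s, w1
14. not r, w1
15. s implies r, w2
16. r, w2
Accessibility: w0Rw0, w0Rw1, w1Rw1, w1Rw2, w2Rw2
Complete open branch: satisfiable in T, hence also in K (this T-model is also a K-model).
S4-tableau for the formula:
1. not (Dia Dia (s implies r) implies Dia (s implies r)) and (not q and Box not r), w0
2. not (Dia Dia (s implies r) implies Dia (s implies r)), w0
3. not q and Box not r, w0
4. Dia Dia (s implies r), w0
5. not Dia (s implies r), w0
6. not q, w0
7. Box not r, w0
8. not (s implies r), w0
9. s, w0
10. not r, w0
11. Dia (s implies r), w1
12. not (s implies r), w1
13. s, w1
14. not r, w1
15. s implies r, w2
16. not (s implies r), w2
17. s, w2
18. not r, w2
19. r, w2
Accessibility: w0Rw0, w0Rw1, w0Rw2, w1Rw1, w1Rw2, w2Rw2
Branch closes: r and not r both at w2.
Every branch closes (one shown): unsatisfiable in S4, hence also in S5 (every S5-frame is an S4-frame).

K, T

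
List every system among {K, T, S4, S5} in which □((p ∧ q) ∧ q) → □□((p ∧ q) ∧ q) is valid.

T-tableau for the negation ¬(□((p ∧ q) ∧ q) → □□((p ∧ q) ∧ q)):
1. ¬(□((p ∧ q) ∧ q) → □□((p ∧ q) ∧ q)), u
2. □((p ∧ q) ∧ q), u
3. ¬□□((p ∧ q) ∧ q), u
4. (p ∧ q) ∧ q, u
5. p ∧ q, u
6. q, u
7. p, u
8. ¬□((p ∧ q) ∧ q), v
9. (p ∧ q) ∧ q, v
10. p ∧ q, v
11. q, v
12. p, v
13. ¬((p ∧ q) ∧ q), w
14. ¬q, w
Accessibility: uRu, uRv, vRv, vRw, wRw
Complete open branch: countermodel on a T-frame, so not valid in T, nor in K (the same frame is also a K-frame).
S4-tableau for the negation ¬(□((p ∧ q) ∧ q) → □□((p ∧ q) ∧ q)):
1. ¬(□((p ∧ q) ∧ q) → □□((p ∧ q) ∧ q)), u
2. □((p ∧ q) ∧ q), u
3. ¬□□((p ∧ q) ∧ q), u
4. (p ∧ q) ∧ q, u
5. p ∧ q, u
6. q, u
7. p, u
8. ¬□((p ∧ q) ∧ q), v
9. (p ∧ q) ∧ q, v
10. p ∧ q, v
11. q, v
12. p, v
13. ¬((p ∧ q) ∧ q), w
14. (p ∧ q) ∧ q, w
15. p ∧ q, w
16. q, w
17. p, w
18. ¬(p ∧ q), w
19. ¬q, w
Accessibility: uRu, uRv, uRw, vRv, vRw, wRw
Branch closes: q and ¬q both at w.
Every branch closes (one shown): valid in S4, hence also in S5 (every theorem of S4 is a theorem of S5).

S4, S5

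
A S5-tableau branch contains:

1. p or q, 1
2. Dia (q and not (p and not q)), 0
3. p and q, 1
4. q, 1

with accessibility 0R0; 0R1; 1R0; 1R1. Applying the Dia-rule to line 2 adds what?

a fresh world 2 with 0R2, and q and not (p and not q) at 2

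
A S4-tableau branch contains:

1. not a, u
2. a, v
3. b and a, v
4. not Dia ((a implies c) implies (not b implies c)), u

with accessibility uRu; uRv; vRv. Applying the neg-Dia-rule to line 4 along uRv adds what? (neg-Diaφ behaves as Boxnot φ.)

not ((a implies c) implies (not b implies c)), v

neg-Diaφ behaves as Boxnot φ: propagate the negated body to each accessible world.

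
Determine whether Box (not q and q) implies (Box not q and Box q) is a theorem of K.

Tableau for the negation not (Box (not q and q) implies (Box not q and Box q)):
1. not (Box (not q and q) implies (Box not q and Box q)), w0
2. Box (not q and q), w0   [neg-implies-rule on 1]
3. not (Box not q and Box q), w0   [neg-implies-rule on 1]
4. not Box q, w0   [neg-and-rule on 3 (branches; this branch)]
5. not q, w1   [neg-Box-rule on 4: fresh world w1, w0Rw1]
6. not q and q, w1   [Box-rule on 2 via w0Rw1]
7. q, w1   [and-rule on 6]
Accessibility: w0Rw1
Branch closes: q and not q both at w1.
All branches of the negation close; one closing branch shown above.

Valid in K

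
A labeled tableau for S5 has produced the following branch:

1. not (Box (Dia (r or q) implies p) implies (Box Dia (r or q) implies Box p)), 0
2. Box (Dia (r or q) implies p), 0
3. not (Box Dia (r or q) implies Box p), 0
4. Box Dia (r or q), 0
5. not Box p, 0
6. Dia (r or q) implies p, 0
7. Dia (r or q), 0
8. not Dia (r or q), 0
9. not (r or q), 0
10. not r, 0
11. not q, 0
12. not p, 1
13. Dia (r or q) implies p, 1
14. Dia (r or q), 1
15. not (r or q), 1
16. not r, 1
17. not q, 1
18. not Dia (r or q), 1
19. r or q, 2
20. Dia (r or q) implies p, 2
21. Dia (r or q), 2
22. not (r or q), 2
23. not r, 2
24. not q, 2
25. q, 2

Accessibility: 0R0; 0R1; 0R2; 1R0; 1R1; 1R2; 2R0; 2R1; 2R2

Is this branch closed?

Both q and not q appear at 2.

Yes, closed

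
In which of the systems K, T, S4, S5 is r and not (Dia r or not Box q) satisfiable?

K-tableau for the formula:
1. r and not (Dia r or not Box q), 0
2. r, 0
3. not (Dia r or not Box q), 0
4. not Dia r, 0
5. Box q, 0
Complete open branch: satisfiable in K.
T-tableau for the formula:
1. r and not (Dia r or not Box q), 0
2. r, 0
3. not (Dia r or not Box q), 0
4. not Dia r, 0
5. Box q, 0
6. not r, 0
Accessibility: 0R0
Branch closes: r and not r both at 0.
Every branch closes (one shown): unsatisfiable in T, hence also in S4, S5 (every S4/S5-frame is a T-frame).

K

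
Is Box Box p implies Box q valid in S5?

Not valid

Tableau for the negation not (Box Box p implies Box q):
1. not (Box Box p implies Box q), w0
2. Box Box p, w0
3. not Box q, w0
4. Box p, w0
5. p, w0
6. not q, w1
7. Box p, w1
8. p, w1
Accessibility: w0Rw0, w0Rw1, w1Rw0, w1Rw1
The negation has an open branch (countermodel exists).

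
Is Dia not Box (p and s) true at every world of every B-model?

Not valid

Tableau for the negation not Dia not Box (p and s):
1. not Dia not Box (p and s), u
2. Box (p and s), u   [neg-Dia-rule on 1 via uRu]
3. p and s, u   [Box-rule on 2 via uRu]
4. p, u   [and-rule on 3]
5. s, u   [and-rule on 3]
Accessibility: uRu
The negation has an open branch (countermodel exists).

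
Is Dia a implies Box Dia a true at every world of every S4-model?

Tableau for the negation not (Dia a implies Box Dia a):
1. not (Dia a implies Box Dia a), u
2. Dia a, u   [neg-implies-rule on 1]
3. not Box Dia a, u   [neg-implies-rule on 1]
4. a, v   [Dia-rule on 2: fresh world v, uRv]
5. not Dia a, w   [neg-Box-rule on 3: fresh world w, uRw]
6. not a, w   [neg-Dia-rule on 5 via wRw]
Accessibility: uRu, uRv, uRw, vRv, wRw
The negation has an open branch (countermodel exists).

No, not valid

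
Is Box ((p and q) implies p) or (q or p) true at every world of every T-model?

Valid

Tableau for the negation not (Box ((p and q) implies p) or (q or p)):
1. not (Box ((p and q) implies p) or (q or p)), w0
2. not Box ((p and q) implies p), w0
3. not (q or p), w0
4. not q, w0
5. not p, w0
6. not ((p and q) implies p), w1
7. p and q, w1
8. not p, w1
9. p, w1
10. q, w1
Accessibility: w0Rw0, w0Rw1, w1Rw1
Branch closes: p and not p both at w1.
Every branch of the negation's tableau closes; the branch above is one of them.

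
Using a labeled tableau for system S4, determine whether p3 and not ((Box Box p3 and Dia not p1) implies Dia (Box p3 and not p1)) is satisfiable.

1. p3 and not ((Box Box p3 and Dia not p1) implies Dia (Box p3 and not p1)), u
2. p3, u
3. not ((Box Box p3 and Dia not p1) implies Dia (Box p3 and not p1)), u
4. Box Box p3 and Dia not p1, u
5. not Dia (Box p3 and not p1), u
6. Box Box p3, u
7. Dia not p1, u
8. not (Box p3 and not p1), u
9. Box p3, u
10. p1, u
11. not p1, v
12. not (Box p3 and not p1), v
13. Box p3, v
14. p3, v
15. not Box p3, v
16. not p3, w
17. not (Box p3 and not p1), w
18. Box p3, w
19. p3, w
Accessibility: uRu, uRv, uRw, vRv, vRw, wRw
Branch closes: p3 and not p3 both at w.
All branches of the tableau close; one closing branch shown above.

Unsatisfiable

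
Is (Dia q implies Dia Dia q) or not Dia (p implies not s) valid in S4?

Tableau for the negation not ((Dia q implies Dia Dia q) or not Dia (p implies not s)):
1. not ((Dia q implies Dia Dia q) or not Dia (p implies not s)), u
2. not (Dia q implies Dia Dia q), u
3. Dia (p implies not s), u
4. Dia q, u
5. not Dia Dia q, u
6. not Dia q, u
7. not q, u
8. p implies not s, v
9. not Dia q, v
10. not q, v
11. not s, v
12. q, w
13. not Dia q, w
14. not q, w
Accessibility: uRu, uRv, uRw, vRv, wRw
Branch closes: q and not q both at w.
All branches of the negation close; one closing branch shown above.

Valid in S4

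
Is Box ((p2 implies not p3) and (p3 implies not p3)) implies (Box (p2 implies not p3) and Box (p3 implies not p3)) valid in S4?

Tableau for the negation not (Box ((p2 implies not p3) and (p3 implies not p3)) implies (Box (p2 implies not p3) and Box (p3 implies not p3))):
1. not (Box ((p2 implies not p3) and (p3 implies not p3)) implies (Box (p2 implies not p3) and Box (p3 implies not p3))), w0
2. Box ((p2 implies not p3) and (p3 implies not p3)), w0
3. not (Box (p2 implies not p3) and Box (p3 implies not p3)), w0
4. (p2 implies not p3) and (p3 implies not p3), w0
5. p2 implies not p3, w0
6. p3 implies not p3, w0
7. not Box (p3 implies not p3), w0
8. not p3, w0
9. not (p3 implies not p3), w1
10. p3, w1
11. (p2 implies not p3) and (p3 implies not p3), w1
12. p2 implies not p3, w1
13. p3 implies not p3, w1
14. not p2, w1
15. not p3, w1
Accessibility: w0Rw0, w0Rw1, w1Rw1
Branch closes: p3 and not p3 both at w1.
Every branch of the negation's tableau closes; the branch above is one of them.

Valid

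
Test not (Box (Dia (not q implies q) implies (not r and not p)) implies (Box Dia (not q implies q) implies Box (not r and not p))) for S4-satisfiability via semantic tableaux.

Unsatisfiable

1. not (Box (Dia (not q implies q) implies (not r and not p)) implies (Box Dia (not q implies q) implies Box (not r and not p))), 0
2. Box (Dia (not q implies q) implies (not r and not p)), 0
3. not (Box Dia (not q implies q) implies Box (not r and not p)), 0
4. Box Dia (not q implies q), 0
5. not Box (not r and not p), 0
6. Dia (not q implies q) implies (not r and not p), 0
7. Dia (not q implies q), 0
8. not r and not p, 0
9. not r, 0
10. not p, 0
11. not (not r and not p), 1
12. Dia (not q implies q) implies (not r and not p), 1
13. Dia (not q implies q), 1
14. p, 1
15. not Dia (not q implies q), 1
16. not (not q implies q), 1
17. not q, 1
18. not q implies q, 2
19. Dia (not q implies q) implies (not r and not p), 2
20. Dia (not q implies q), 2
21. q, 2
22. not r and not p, 2
23. not r, 2
24. not p, 2
25. not q implies q, 3
26. Dia (not q implies q) implies (not r and not p), 3
27. Dia (not q implies q), 3
28. not (not q implies q), 3
29. not q, 3
30. q, 3
Accessibility: 0R0, 0R1, 0R2, 0R3, 1R1, 1R3, 2R2, 3R3
Branch closes: q and not q both at 3.
Every branch closes; the branch above is one of them.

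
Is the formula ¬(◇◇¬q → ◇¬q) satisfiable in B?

1. ¬(◇◇¬q → ◇¬q), 0
2. ◇◇¬q, 0
3. ¬◇¬q, 0
4. q, 0
5. ◇¬q, 1
6. q, 1
7. ¬q, 2
Accessibility: 0R0, 0R1, 1R0, 1R1, 1R2, 2R1, 2R2

Yes, satisfiable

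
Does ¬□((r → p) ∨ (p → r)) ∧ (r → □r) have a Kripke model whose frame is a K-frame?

1. ¬□((r → p) ∨ (p → r)) ∧ (r → □r), u
2. ¬□((r → p) ∨ (p → r)), u   [∧-rule on 1]
3. r → □r, u   [∧-rule on 1]
4. □r, u   [→-rule on 3 (branches; this branch)]
5. ¬((r → p) ∨ (p → r)), v   [¬□-rule on 2: fresh world v, uRv]
6. ¬(r → p), v   [¬∨-rule on 5]
7. ¬(p → r), v   [¬∨-rule on 5]
8. r, v   [¬→-rule on 6]
9. ¬p, v   [¬→-rule on 6]
10. p, v   [¬→-rule on 7]
11. ¬r, v   [¬→-rule on 7]
Accessibility: uRv
Branch closes: p and ¬p both at v.
All branches of the tableau close; one closing branch shown above.

Unsatisfiable (every branch closes)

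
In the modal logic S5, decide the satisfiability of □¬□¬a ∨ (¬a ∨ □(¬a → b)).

1. □¬□¬a ∨ (¬a ∨ □(¬a → b)), w0
2. ¬a ∨ □(¬a → b), w0
3. □(¬a → b), w0
4. ¬a → b, w0
5. b, w0
Accessibility: w0Rw0

Satisfiable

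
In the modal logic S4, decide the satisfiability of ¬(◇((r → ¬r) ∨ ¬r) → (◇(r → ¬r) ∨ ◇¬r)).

No, unsatisfiable

1. ¬(◇((r → ¬r) ∨ ¬r) → (◇(r → ¬r) ∨ ◇¬r)), u
2. ◇((r → ¬r) ∨ ¬r), u   [¬→-rule on 1]
3. ¬(◇(r → ¬r) ∨ ◇¬r), u   [¬→-rule on 1]
4. ¬◇(r → ¬r), u   [¬∨-rule on 3]
5. ¬◇¬r, u   [¬∨-rule on 3]
6. ¬(r → ¬r), u   [¬◇-rule on 4 via uRu]
7. r, u   [¬→-rule on 6]
8. (r → ¬r) ∨ ¬r, v   [◇-rule on 2: fresh world v, uRv]
9. ¬(r → ¬r), v   [¬◇-rule on 4 via uRv]
10. r, v   [¬→-rule on 9]
11. r → ¬r, v   [∨-rule on 8 (branches; this branch)]
12. ¬r, v   [→-rule on 11 (branches; this branch)]
Accessibility: uRu, uRv, vRv
Branch closes: r and ¬r both at v.
Every branch closes; the branch above is one of them.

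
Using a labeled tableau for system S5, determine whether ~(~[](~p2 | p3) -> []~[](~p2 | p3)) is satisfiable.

No, unsatisfiable

1. ~(~[](~p2 | p3) -> []~[](~p2 | p3)), u
2. ~[](~p2 | p3), u   [~->-rule on 1]
3. ~[]~[](~p2 | p3), u   [~->-rule on 1]
4. ~(~p2 | p3), v   [~[]-rule on 2: fresh world v, uRv]
5. p2, v   [~|-rule on 4]
6. ~p3, v   [~|-rule on 4]
7. [](~p2 | p3), w   [~[]-rule on 3: fresh world w, uRw]
8. ~p2 | p3, u   [[]-rule on 7 via wRu]
9. ~p2 | p3, v   [[]-rule on 7 via wRv]
10. ~p2 | p3, w   [[]-rule on 7 via wRw]
11. p3, u   [|-rule on 8 (branches; this branch)]
12. p3, v   [|-rule on 9 (branches; this branch)]
Accessibility: uRu, uRv, uRw, vRu, vRv, vRw, wRu, wRv, wRw
Branch closes: p3 and ~p3 both at v.
Every branch closes; the branch above is one of them.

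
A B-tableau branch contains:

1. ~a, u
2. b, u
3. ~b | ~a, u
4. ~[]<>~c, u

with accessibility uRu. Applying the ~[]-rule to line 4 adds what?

a fresh world v with uRv, and ~<>~c at v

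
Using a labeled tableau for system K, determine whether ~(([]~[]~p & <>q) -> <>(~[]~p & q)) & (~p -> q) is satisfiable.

No, unsatisfiable

1. ~(([]~[]~p & <>q) -> <>(~[]~p & q)) & (~p -> q), u
2. ~(([]~[]~p & <>q) -> <>(~[]~p & q)), u   [&-rule on 1]
3. ~p -> q, u   [&-rule on 1]
4. []~[]~p & <>q, u   [~->-rule on 2]
5. ~<>(~[]~p & q), u   [~->-rule on 2]
6. []~[]~p, u   [&-rule on 4]
7. <>q, u   [&-rule on 4]
8. q, u   [->-rule on 3 (branches; this branch)]
9. q, v   [<>-rule on 7: fresh world v, uRv]
10. ~(~[]~p & q), v   [~<>-rule on 5 via uRv]
11. ~[]~p, v   [[]-rule on 6 via uRv]
12. []~p, v   [~&-rule on 10 (branches; this branch)]
13. p, w   [~[]-rule on 11: fresh world w, vRw]
14. ~p, w   [[]-rule on 12 via vRw]
Accessibility: uRv, vRw
Branch closes: p and ~p both at w.
(One branch shown.) All branches close.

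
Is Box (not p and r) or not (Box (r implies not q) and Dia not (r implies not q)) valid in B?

Tableau for the negation not (Box (not p and r) or not (Box (r implies not q) and Dia not (r implies not q))):
1. not (Box (not p and r) or not (Box (r implies not q) and Dia not (r implies not q))), w0
2. not Box (not p and r), w0   [neg-or-rule on 1]
3. Box (r implies not q) and Dia not (r implies not q), w0   [neg-or-rule on 1]
4. Box (r implies not q), w0   [and-rule on 3]
5. Dia not (r implies not q), w0   [and-rule on 3]
6. r implies not q, w0   [Box-rule on 4 via w0Rw0]
7. not q, w0   [implies-rule on 6 (branches; this branch)]
8. not (not p and r), w1   [neg-Box-rule on 2: fresh world w1, w0Rw1]
9. r implies not q, w1   [Box-rule on 4 via w0Rw1]
10. not r, w1   [neg-and-rule on 8 (branches; this branch)]
11. not q, w1   [implies-rule on 9 (branches; this branch)]
12. not (r implies not q), w2   [Dia-rule on 5: fresh world w2, w0Rw2]
13. r, w2   [neg-implies-rule on 12]
14. q, w2   [neg-implies-rule on 12]
15. r implies not q, w2   [Box-rule on 4 via w0Rw2]
16. not q, w2   [implies-rule on 15 (branches; this branch)]
Accessibility: w0Rw0, w0Rw1, w0Rw2, w1Rw0, w1Rw1, w2Rw0, w2Rw2
Branch closes: q and not q both at w2.
All branches of the negation close; one closing branch shown above.

Valid in B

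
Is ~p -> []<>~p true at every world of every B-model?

Tableau for the negation ~(~p -> []<>~p):
1. ~(~p -> []<>~p), u
2. ~p, u
3. ~[]<>~p, u
4. ~<>~p, v
5. p, u
Accessibility: uRu, uRv, vRu, vRv
Branch closes: p and ~p both at u.
Every branch of the negation's tableau closes; the branch above is one of them.

Yes, valid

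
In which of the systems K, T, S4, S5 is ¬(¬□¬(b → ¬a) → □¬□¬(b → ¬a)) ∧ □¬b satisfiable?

K

T-tableau for the formula:
1. ¬(¬□¬(b → ¬a) → □¬□¬(b → ¬a)) ∧ □¬b, w0
2. ¬(¬□¬(b → ¬a) → □¬□¬(b → ¬a)), w0   [∧-rule on 1]
3. □¬b, w0   [∧-rule on 1]
4. ¬□¬(b → ¬a), w0   [¬→-rule on 2]
5. ¬□¬□¬(b → ¬a), w0   [¬→-rule on 2]
6. ¬b, w0   [□-rule on 3 via w0Rw0]
7. b → ¬a, w1   [¬□-rule on 4: fresh world w1, w0Rw1]
8. ¬b, w1   [□-rule on 3 via w0Rw1]
9. ¬a, w1   [→-rule on 7 (branches; this branch)]
10. □¬(b → ¬a), w2   [¬□-rule on 5: fresh world w2, w0Rw2]
11. ¬b, w2   [□-rule on 3 via w0Rw2]
12. ¬(b → ¬a), w2   [□-rule on 10 via w2Rw2]
13. b, w2   [¬→-rule on 12]
14. a, w2   [¬→-rule on 12]
Accessibility: w0Rw0, w0Rw1, w0Rw2, w1Rw1, w2Rw2
Branch closes: b and ¬b both at w2.
Every branch closes (one shown): unsatisfiable in T, hence also in S4, S5 (every S4/S5-frame is a T-frame).
K-tableau for the formula:
1. ¬(¬□¬(b → ¬a) → □¬□¬(b → ¬a)) ∧ □¬b, w0
2. ¬(¬□¬(b → ¬a) → □¬□¬(b → ¬a)), w0   [∧-rule on 1]
3. □¬b, w0   [∧-rule on 1]
4. ¬□¬(b → ¬a), w0   [¬→-rule on 2]
5. ¬□¬□¬(b → ¬a), w0   [¬→-rule on 2]
6. b → ¬a, w1   [¬□-rule on 4: fresh world w1, w0Rw1]
7. ¬b, w1   [□-rule on 3 via w0Rw1]
8. ¬a, w1   [→-rule on 6 (branches; this branch)]
9. □¬(b → ¬a), w2   [¬□-rule on 5: fresh world w2, w0Rw2]
10. ¬b, w2   [□-rule on 3 via w0Rw2]
Accessibility: w0Rw1, w0Rw2
Complete open branch: satisfiable in K.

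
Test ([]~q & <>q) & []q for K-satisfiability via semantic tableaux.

No, unsatisfiable

1. ([]~q & <>q) & []q, w0
2. []~q & <>q, w0   [&-rule on 1]
3. []q, w0   [&-rule on 1]
4. []~q, w0   [&-rule on 2]
5. <>q, w0   [&-rule on 2]
6. q, w1   [<>-rule on 5: fresh world w1, w0Rw1]
7. ~q, w1   [[]-rule on 4 via w0Rw1]
Accessibility: w0Rw1
Branch closes: q and ~q both at w1.
Every branch closes; the branch above is one of them.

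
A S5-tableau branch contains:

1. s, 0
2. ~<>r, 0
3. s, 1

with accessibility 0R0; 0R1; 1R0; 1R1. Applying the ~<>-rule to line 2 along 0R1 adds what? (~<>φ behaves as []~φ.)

~<>φ behaves as []~φ: propagate the negated body to each accessible world.

~r, 1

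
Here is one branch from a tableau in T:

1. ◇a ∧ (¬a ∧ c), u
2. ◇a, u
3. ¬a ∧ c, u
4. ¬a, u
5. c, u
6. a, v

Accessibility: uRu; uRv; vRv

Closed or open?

No, open

There is no literal clash: for every atom and world, at most one sign appears.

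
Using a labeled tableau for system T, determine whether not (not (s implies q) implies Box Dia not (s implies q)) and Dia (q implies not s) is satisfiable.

1. not (not (s implies q) implies Box Dia not (s implies q)) and Dia (q implies not s), 0
2. not (not (s implies q) implies Box Dia not (s implies q)), 0
3. Dia (q implies not s), 0
4. not (s implies q), 0
5. not Box Dia not (s implies q), 0
6. s, 0
7. not q, 0
8. q implies not s, 1
9. not s, 1
10. not Dia not (s implies q), 2
11. s implies q, 2
12. q, 2
Accessibility: 0R0, 0R1, 0R2, 1R1, 2R2

Yes, satisfiable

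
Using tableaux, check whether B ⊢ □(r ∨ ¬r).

Tableau for the negation ¬□(r ∨ ¬r):
1. ¬□(r ∨ ¬r), w0
2. ¬(r ∨ ¬r), w1   [¬□-rule on 1: fresh world w1, w0Rw1]
3. ¬r, w1   [¬∨-rule on 2]
4. r, w1   [¬∨-rule on 2]
Accessibility: w0Rw0, w0Rw1, w1Rw0, w1Rw1
Branch closes: r and ¬r both at w1.
All branches of the negation close; one closing branch shown above.

Valid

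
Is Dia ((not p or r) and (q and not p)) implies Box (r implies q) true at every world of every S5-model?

Not valid

Tableau for the negation not (Dia ((not p or r) and (q and not p)) implies Box (r implies q)):
1. not (Dia ((not p or r) and (q and not p)) implies Box (r implies q)), 0
2. Dia ((not p or r) and (q and not p)), 0   [neg-implies-rule on 1]
3. not Box (r implies q), 0   [neg-implies-rule on 1]
4. (not p or r) and (q and not p), 1   [Dia-rule on 2: fresh world 1, 0R1]
5. not p or r, 1   [and-rule on 4]
6. q and not p, 1   [and-rule on 4]
7. q, 1   [and-rule on 6]
8. not p, 1   [and-rule on 6]
9. r, 1   [or-rule on 5 (branches; this branch)]
10. not (r implies q), 2   [neg-Box-rule on 3: fresh world 2, 0R2]
11. r, 2   [neg-implies-rule on 10]
12. not q, 2   [neg-implies-rule on 10]
Accessibility: 0R0, 0R1, 0R2, 1R0, 1R1, 1R2, 2R0, 2R1, 2R2
The negation has an open branch (countermodel exists).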